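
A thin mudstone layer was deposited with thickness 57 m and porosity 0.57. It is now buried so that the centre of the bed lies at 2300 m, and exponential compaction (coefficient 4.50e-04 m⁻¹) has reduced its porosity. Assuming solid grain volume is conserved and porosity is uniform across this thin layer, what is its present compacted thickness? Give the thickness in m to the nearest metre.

Working in km (1 km = 1000 m; c in km⁻¹ = c in m⁻¹ × 1000):
Porosity at 2.3 km: phi = 0.57·exp(−0.45×2.3) = 0.2025
Solid-volume conservation: h(1−phi) = h₀(1−phi₀) ⇒ h = h₀·(1−phi₀)/(1−phi)
h = 0.057 × (1 − 0.57)/(1 − 0.2025) = 0.057 × 0.5392 = 0.0307 km

31 m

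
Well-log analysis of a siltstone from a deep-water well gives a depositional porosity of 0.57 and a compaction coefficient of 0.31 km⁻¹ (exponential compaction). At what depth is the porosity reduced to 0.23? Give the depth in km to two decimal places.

Invert Athy's law: Z = ln(φ₀/φ) / c
Z = ln(0.57/0.23) / 0.31 = ln(2.478) / 0.31 = 0.9076 / 0.31 = 2.928 km

2.93 km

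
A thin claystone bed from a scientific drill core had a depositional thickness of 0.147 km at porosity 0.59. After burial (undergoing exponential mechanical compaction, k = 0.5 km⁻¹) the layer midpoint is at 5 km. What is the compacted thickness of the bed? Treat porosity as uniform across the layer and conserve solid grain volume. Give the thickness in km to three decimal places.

0.063 km

Porosity at 5 km: n = 0.59·exp(−0.5×5) = 0.0484
Solid-volume conservation: h(1−n) = h₀(1−n₀) ⇒ h = h₀·(1−n₀)/(1−n)
h = 0.147 × (1 − 0.59)/(1 − 0.0484) = 0.147 × 0.4309 = 0.0633 km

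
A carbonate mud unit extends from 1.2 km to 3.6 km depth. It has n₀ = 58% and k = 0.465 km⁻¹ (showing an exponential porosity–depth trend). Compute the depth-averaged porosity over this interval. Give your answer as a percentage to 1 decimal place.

⟨n⟩ = (1/(Z₂−Z₁)) ∫ n₀ e^(−kZ) dZ = n₀·(e^(−k·Z₁) − e^(−k·Z₂)) / (k·(Z₂−Z₁))
e^(−0.465×1.2) = 0.5724; e^(−0.465×3.6) = 0.1875
⟨n⟩ = 0.58 × (0.5724 − 0.1875) / (0.465 × 2.4) = 0.58 × 0.3449 = 0.2000

20.0%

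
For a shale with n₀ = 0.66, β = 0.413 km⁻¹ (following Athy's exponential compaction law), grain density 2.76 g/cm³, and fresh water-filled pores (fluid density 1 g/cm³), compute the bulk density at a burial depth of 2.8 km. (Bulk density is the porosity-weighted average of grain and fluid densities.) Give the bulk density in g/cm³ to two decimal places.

Porosity at depth: n = 0.66·exp(−0.413×2.8) = 0.66×0.3146 = 0.2076
Bulk density: ρ_b = (1−n)ρ_g + n·ρ_f = 0.7924×2.76 + 0.2076×1
       = 2.187 + 0.208 = 2.395 g/cm³

2.39 g/cm³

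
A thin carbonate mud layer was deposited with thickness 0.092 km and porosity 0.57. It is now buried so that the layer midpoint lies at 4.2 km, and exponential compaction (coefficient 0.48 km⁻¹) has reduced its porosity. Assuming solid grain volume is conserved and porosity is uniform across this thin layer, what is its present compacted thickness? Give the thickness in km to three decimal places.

0.043 km

Porosity at 4.2 km: n = 0.57·exp(−0.48×4.2) = 0.0759
Solid-volume conservation: h(1−n) = h₀(1−n₀) ⇒ h = h₀·(1−n₀)/(1−n)
h = 0.092 × (1 − 0.57)/(1 − 0.0759) = 0.092 × 0.4653 = 0.0428 km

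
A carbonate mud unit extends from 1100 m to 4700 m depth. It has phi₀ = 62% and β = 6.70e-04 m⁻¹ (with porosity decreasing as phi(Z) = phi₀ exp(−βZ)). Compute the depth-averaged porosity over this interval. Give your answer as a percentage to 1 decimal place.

11.2%

Working in km (1 km = 1000 m; β in km⁻¹ = β in m⁻¹ × 1000):
⟨phi⟩ = (1/(Z₂−Z₁)) ∫ phi₀ e^(−βZ) dZ = phi₀·(e^(−β·Z₁) − e^(−β·Z₂)) / (β·(Z₂−Z₁))
e^(−0.67×1.1) = 0.4785; e^(−0.67×4.7) = 0.0429
⟨phi⟩ = 0.62 × (0.4785 − 0.0429) / (0.67 × 3.6) = 0.62 × 0.1806 = 0.1120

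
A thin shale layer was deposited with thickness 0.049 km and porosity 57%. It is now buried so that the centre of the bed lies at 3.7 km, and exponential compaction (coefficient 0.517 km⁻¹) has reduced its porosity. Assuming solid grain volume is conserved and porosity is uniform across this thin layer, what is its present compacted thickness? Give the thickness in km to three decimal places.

0.023 km

Porosity at 3.7 km: φ = 0.57·exp(−0.517×3.7) = 0.0842
Solid-volume conservation: h(1−φ) = h₀(1−φ₀) ⇒ h = h₀·(1−φ₀)/(1−φ)
h = 0.049 × (1 − 0.57)/(1 − 0.0842) = 0.049 × 0.4695 = 0.0230 km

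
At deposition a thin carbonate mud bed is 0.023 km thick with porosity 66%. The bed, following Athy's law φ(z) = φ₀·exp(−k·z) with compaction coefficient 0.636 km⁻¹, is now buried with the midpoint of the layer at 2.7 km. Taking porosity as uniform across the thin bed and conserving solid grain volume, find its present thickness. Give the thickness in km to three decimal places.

0.009 km

Porosity at 2.7 km: φ = 0.66·exp(−0.636×2.7) = 0.1185
Solid-volume conservation: h(1−φ) = h₀(1−φ₀) ⇒ h = h₀·(1−φ₀)/(1−φ)
h = 0.023 × (1 − 0.66)/(1 − 0.1185) = 0.023 × 0.3857 = 0.0089 km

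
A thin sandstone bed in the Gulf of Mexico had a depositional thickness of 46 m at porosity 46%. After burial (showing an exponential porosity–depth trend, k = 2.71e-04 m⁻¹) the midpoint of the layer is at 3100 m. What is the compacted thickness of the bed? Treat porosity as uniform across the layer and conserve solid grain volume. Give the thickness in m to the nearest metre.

Working in km (1 km = 1000 m; k in km⁻¹ = k in m⁻¹ × 1000):
Porosity at 3.1 km: n = 0.46·exp(−0.271×3.1) = 0.1986
Solid-volume conservation: h(1−n) = h₀(1−n₀) ⇒ h = h₀·(1−n₀)/(1−n)
h = 0.046 × (1 − 0.46)/(1 − 0.1986) = 0.046 × 0.6738 = 0.0310 km

31 m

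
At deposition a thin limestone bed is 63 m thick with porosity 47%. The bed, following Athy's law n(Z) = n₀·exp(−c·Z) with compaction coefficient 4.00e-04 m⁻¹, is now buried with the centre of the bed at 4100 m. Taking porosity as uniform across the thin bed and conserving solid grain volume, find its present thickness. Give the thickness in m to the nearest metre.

Working in km (1 km = 1000 m; c in km⁻¹ = c in m⁻¹ × 1000):
Porosity at 4.1 km: n = 0.47·exp(−0.4×4.1) = 0.0912
Solid-volume conservation: h(1−n) = h₀(1−n₀) ⇒ h = h₀·(1−n₀)/(1−n)
h = 0.063 × (1 − 0.47)/(1 − 0.0912) = 0.063 × 0.5832 = 0.0367 km

37 m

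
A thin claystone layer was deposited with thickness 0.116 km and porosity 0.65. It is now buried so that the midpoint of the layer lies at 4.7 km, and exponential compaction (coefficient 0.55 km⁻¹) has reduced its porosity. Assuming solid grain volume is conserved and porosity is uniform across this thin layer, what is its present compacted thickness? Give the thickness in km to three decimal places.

0.043 km

Porosity at 4.7 km: n = 0.65·exp(−0.55×4.7) = 0.0490
Solid-volume conservation: h(1−n) = h₀(1−n₀) ⇒ h = h₀·(1−n₀)/(1−n)
h = 0.116 × (1 − 0.65)/(1 − 0.0490) = 0.116 × 0.3680 = 0.0427 km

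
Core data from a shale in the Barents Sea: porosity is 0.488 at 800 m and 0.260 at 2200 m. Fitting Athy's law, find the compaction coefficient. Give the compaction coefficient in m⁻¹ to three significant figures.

0.000450 m⁻¹

Working in km (1 km = 1000 m; β in km⁻¹ = β in m⁻¹ × 1000):
Athy: phi(z) = phi₀ e^(−βz) ⇒ phi₁/phi₂ = e^{β(z₂−z₁)} ⇒ β = ln(phi₁/phi₂)/(z₂−z₁)
β = ln(0.488/0.26) / (2.2 − 0.8) = ln(1.877) / 1.4 = 0.6296 / 1.4 = 0.4497 km⁻¹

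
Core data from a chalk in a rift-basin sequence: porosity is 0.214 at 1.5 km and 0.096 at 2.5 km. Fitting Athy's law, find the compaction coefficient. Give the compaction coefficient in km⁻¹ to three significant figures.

0.802 km⁻¹

Athy: φ(Z) = φ₀ e^(−βZ) ⇒ φ₁/φ₂ = e^{β(Z₂−Z₁)} ⇒ β = ln(φ₁/φ₂)/(Z₂−Z₁)
β = ln(0.214/0.096) / (2.5 − 1.5) = ln(2.229) / 1 = 0.8016 / 1 = 0.8016 km⁻¹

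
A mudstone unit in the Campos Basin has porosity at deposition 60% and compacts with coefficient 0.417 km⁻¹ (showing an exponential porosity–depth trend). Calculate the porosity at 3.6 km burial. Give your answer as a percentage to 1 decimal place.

phi = phi₀·exp(−c·z) = 0.6 × exp(−0.417 × 3.6) = 0.6 × exp(−1.501)
  = 0.6 × 0.2229 = 0.1337

13.4%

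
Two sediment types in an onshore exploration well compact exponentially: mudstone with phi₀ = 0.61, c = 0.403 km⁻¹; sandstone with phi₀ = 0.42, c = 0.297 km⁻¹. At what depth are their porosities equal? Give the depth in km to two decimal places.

3.52 km

Set phi₀ₐ e^(−cₐd) = phi₀ᵦ e^(−cᵦd) ⇒ ln(phi₀ₐ/phi₀ᵦ) = (cₐ − cᵦ)·d
d = ln(0.61/0.42) / (0.403 − 0.297) = 0.3732 / 0.106 = 3.521 km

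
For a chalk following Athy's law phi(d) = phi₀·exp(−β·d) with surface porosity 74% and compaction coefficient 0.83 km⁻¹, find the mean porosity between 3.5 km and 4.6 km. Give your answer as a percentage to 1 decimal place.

2.7%

⟨phi⟩ = (1/(d₂−d₁)) ∫ phi₀ e^(−βd) dd = phi₀·(e^(−β·d₁) − e^(−β·d₂)) / (β·(d₂−d₁))
e^(−0.83×3.5) = 0.0547; e^(−0.83×4.6) = 0.0220
⟨phi⟩ = 0.74 × (0.0547 − 0.0220) / (0.83 × 1.1) = 0.74 × 0.0359 = 0.0266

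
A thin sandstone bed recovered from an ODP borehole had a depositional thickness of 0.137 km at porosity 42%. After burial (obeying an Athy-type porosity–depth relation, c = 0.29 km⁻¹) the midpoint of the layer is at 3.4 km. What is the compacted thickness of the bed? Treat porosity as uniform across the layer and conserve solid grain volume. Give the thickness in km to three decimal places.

Porosity at 3.4 km: n = 0.42·exp(−0.29×3.4) = 0.1567
Solid-volume conservation: h(1−n) = h₀(1−n₀) ⇒ h = h₀·(1−n₀)/(1−n)
h = 0.137 × (1 − 0.42)/(1 − 0.1567) = 0.137 × 0.6878 = 0.0942 km

0.094 km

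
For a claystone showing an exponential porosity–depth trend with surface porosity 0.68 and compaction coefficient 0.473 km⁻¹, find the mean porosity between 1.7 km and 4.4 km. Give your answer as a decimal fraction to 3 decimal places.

⟨phi⟩ = (1/(d₂−d₁)) ∫ phi₀ e^(−kd) dd = phi₀·(e^(−k·d₁) − e^(−k·d₂)) / (k·(d₂−d₁))
e^(−0.473×1.7) = 0.4475; e^(−0.473×4.4) = 0.1248
⟨phi⟩ = 0.68 × (0.4475 − 0.1248) / (0.473 × 2.7) = 0.68 × 0.2527 = 0.1718

0.172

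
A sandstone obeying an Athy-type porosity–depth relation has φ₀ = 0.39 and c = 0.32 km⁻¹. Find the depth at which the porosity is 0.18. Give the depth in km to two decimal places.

Invert Athy's law: z = ln(φ₀/φ) / c
z = ln(0.39/0.18) / 0.32 = ln(2.167) / 0.32 = 0.7732 / 0.32 = 2.416 km

2.42 km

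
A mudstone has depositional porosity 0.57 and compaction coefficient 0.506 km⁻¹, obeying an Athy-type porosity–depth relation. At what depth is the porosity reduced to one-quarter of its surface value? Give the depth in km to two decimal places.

φ/φ₀ = 1/4 ⇒ exp(−k·d) = 1/4 ⇒ d = ln(4) / k
d = 1.3863 / 0.506 = 2.740 km

2.74 km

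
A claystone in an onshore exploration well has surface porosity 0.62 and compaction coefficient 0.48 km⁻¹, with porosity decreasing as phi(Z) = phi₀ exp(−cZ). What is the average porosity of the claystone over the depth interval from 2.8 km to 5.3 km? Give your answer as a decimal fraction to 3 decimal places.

0.094

⟨phi⟩ = (1/(Z₂−Z₁)) ∫ phi₀ e^(−cZ) dZ = phi₀·(e^(−c·Z₁) − e^(−c·Z₂)) / (c·(Z₂−Z₁))
e^(−0.48×2.8) = 0.2608; e^(−0.48×5.3) = 0.0786
⟨phi⟩ = 0.62 × (0.2608 − 0.0786) / (0.48 × 2.5) = 0.62 × 0.1519 = 0.0942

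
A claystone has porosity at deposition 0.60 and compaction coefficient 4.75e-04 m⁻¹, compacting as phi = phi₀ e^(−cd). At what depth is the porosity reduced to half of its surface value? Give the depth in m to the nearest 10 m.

1460 m

Working in km (1 km = 1000 m; c in km⁻¹ = c in m⁻¹ × 1000):
phi/phi₀ = 1/2 ⇒ exp(−c·d) = 1/2 ⇒ d = ln(2) / c
d = 0.6931 / 0.475 = 1.459 km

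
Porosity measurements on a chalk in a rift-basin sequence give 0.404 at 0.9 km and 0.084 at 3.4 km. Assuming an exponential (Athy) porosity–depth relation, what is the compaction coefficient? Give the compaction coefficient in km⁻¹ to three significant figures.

Athy: n(z) = n₀ e^(−kz) ⇒ n₁/n₂ = e^{k(z₂−z₁)} ⇒ k = ln(n₁/n₂)/(z₂−z₁)
k = ln(0.404/0.084) / (3.4 − 0.9) = ln(4.81) / 2.5 = 1.5706 / 2.5 = 0.6282 km⁻¹

0.628 km⁻¹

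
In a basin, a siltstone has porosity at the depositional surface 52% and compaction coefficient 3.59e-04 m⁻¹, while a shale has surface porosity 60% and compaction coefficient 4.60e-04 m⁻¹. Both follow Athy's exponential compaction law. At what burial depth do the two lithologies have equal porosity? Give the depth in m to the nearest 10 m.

1420 m

Working in km (1 km = 1000 m; k in km⁻¹ = k in m⁻¹ × 1000):
Set phi₀ₐ e^(−kₐZ) = phi₀ᵦ e^(−kᵦZ) ⇒ ln(phi₀ₐ/phi₀ᵦ) = (kₐ − kᵦ)·Z
Z = ln(0.52/0.6) / (0.359 − 0.46) = -0.1431 / -0.101 = 1.417 km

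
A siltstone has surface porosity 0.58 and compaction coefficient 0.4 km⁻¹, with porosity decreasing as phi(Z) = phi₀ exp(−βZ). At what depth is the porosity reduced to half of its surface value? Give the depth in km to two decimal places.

1.73 km

phi/phi₀ = 1/2 ⇒ exp(−β·Z) = 1/2 ⇒ Z = ln(2) / β
Z = 0.6931 / 0.4 = 1.733 km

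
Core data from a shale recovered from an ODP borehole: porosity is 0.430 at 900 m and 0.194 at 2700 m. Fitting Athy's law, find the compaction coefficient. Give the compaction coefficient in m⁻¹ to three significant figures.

Working in km (1 km = 1000 m; c in km⁻¹ = c in m⁻¹ × 1000):
Athy: φ(Z) = φ₀ e^(−cZ) ⇒ φ₁/φ₂ = e^{c(Z₂−Z₁)} ⇒ c = ln(φ₁/φ₂)/(Z₂−Z₁)
c = ln(0.43/0.194) / (2.7 − 0.9) = ln(2.216) / 1.8 = 0.7959 / 1.8 = 0.4422 km⁻¹

0.000442 m⁻¹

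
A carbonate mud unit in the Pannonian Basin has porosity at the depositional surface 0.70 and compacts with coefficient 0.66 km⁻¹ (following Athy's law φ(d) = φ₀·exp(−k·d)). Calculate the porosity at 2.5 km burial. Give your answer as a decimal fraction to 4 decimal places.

φ = φ₀·exp(−k·d) = 0.7 × exp(−0.66 × 2.5) = 0.7 × exp(−1.65)
  = 0.7 × 0.1920 = 0.1344

0.1344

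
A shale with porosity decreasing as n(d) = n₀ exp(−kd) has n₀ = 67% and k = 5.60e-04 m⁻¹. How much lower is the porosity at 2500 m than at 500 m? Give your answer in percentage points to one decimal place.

Working in km (1 km = 1000 m; k in km⁻¹ = k in m⁻¹ × 1000):
n(0.5) = 0.67·e^(−0.56×0.5) = 0.5064
n(2.5) = 0.67·e^(−0.56×2.5) = 0.1652
Δn = 0.5064 − 0.1652 = 0.3412

34.1 percentage points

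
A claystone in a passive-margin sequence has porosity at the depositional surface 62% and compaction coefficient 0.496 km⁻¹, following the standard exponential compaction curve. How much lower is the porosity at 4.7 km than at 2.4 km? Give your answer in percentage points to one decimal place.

12.8 percentage points

φ(2.4) = 0.62·e^(−0.496×2.4) = 0.1885
φ(4.7) = 0.62·e^(−0.496×4.7) = 0.0603
Δφ = 0.1885 − 0.0603 = 0.1283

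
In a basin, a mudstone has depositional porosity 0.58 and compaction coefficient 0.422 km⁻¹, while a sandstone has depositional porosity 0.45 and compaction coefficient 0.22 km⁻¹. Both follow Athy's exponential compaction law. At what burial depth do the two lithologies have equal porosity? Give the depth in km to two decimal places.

Set n₀ₐ e^(−cₐZ) = n₀ᵦ e^(−cᵦZ) ⇒ ln(n₀ₐ/n₀ᵦ) = (cₐ − cᵦ)·Z
Z = ln(0.58/0.45) / (0.422 − 0.22) = 0.2538 / 0.202 = 1.256 km

1.26 km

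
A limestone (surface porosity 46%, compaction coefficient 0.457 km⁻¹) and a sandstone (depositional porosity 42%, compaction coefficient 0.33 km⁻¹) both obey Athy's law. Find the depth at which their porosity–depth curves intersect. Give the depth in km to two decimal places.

0.72 km

Set φ₀ₐ e^(−cₐZ) = φ₀ᵦ e^(−cᵦZ) ⇒ ln(φ₀ₐ/φ₀ᵦ) = (cₐ − cᵦ)·Z
Z = ln(0.46/0.42) / (0.457 − 0.33) = 0.0910 / 0.127 = 0.716 km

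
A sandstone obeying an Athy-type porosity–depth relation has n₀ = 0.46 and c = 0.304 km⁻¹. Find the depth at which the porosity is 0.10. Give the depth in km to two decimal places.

5.02 km

Invert Athy's law: z = ln(n₀/n) / c
z = ln(0.46/0.1) / 0.304 = ln(4.6) / 0.304 = 1.5261 / 0.304 = 5.020 km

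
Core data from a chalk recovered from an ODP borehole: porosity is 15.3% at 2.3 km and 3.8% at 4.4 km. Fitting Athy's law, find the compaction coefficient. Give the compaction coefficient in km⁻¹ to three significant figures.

0.663 km⁻¹

Athy: n(d) = n₀ e^(−cd) ⇒ n₁/n₂ = e^{c(d₂−d₁)} ⇒ c = ln(n₁/n₂)/(d₂−d₁)
c = ln(0.153/0.038) / (4.4 − 2.3) = ln(4.026) / 2.1 = 1.3929 / 2.1 = 0.6633 km⁻¹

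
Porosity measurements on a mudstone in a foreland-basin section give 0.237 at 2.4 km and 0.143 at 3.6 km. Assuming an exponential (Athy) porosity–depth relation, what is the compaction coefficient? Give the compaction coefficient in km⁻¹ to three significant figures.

0.421 km⁻¹

Athy: n(Z) = n₀ e^(−βZ) ⇒ n₁/n₂ = e^{β(Z₂−Z₁)} ⇒ β = ln(n₁/n₂)/(Z₂−Z₁)
β = ln(0.237/0.143) / (3.6 − 2.4) = ln(1.657) / 1.2 = 0.5052 / 1.2 = 0.421 km⁻¹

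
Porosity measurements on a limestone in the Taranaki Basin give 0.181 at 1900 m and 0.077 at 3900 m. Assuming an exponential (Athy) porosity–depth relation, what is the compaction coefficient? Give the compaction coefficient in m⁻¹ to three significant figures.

Working in km (1 km = 1000 m; k in km⁻¹ = k in m⁻¹ × 1000):
Athy: n(Z) = n₀ e^(−kZ) ⇒ n₁/n₂ = e^{k(Z₂−Z₁)} ⇒ k = ln(n₁/n₂)/(Z₂−Z₁)
k = ln(0.181/0.077) / (3.9 − 1.9) = ln(2.351) / 2 = 0.8547 / 2 = 0.4273 km⁻¹

0.000427 m⁻¹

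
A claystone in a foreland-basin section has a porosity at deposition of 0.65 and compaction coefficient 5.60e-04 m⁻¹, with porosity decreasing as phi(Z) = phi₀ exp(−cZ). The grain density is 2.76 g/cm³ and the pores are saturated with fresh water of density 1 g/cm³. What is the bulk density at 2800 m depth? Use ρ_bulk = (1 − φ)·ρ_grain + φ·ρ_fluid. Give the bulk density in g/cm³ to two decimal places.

2.52 g/cm³

Working in km (1 km = 1000 m; c in km⁻¹ = c in m⁻¹ × 1000):
Porosity at depth: phi = 0.65·exp(−0.56×2.8) = 0.65×0.2085 = 0.1355
Bulk density: ρ_b = (1−phi)ρ_g + phi·ρ_f = 0.8645×2.76 + 0.1355×1
       = 2.386 + 0.136 = 2.522 g/cm³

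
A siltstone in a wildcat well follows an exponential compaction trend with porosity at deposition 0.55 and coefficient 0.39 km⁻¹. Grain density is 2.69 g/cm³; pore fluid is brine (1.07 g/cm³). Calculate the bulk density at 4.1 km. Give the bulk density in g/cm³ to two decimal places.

2.51 g/cm³

Porosity at depth: n = 0.55·exp(−0.39×4.1) = 0.55×0.2021 = 0.1112
Bulk density: ρ_b = (1−n)ρ_g + n·ρ_f = 0.8888×2.69 + 0.1112×1.07
       = 2.391 + 0.119 = 2.510 g/cm³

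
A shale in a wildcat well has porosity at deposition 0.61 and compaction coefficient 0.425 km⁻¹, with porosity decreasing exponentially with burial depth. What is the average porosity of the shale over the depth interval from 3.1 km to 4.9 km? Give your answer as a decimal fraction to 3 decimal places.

0.114

⟨φ⟩ = (1/(Z₂−Z₁)) ∫ φ₀ e^(−cZ) dZ = φ₀·(e^(−c·Z₁) − e^(−c·Z₂)) / (c·(Z₂−Z₁))
e^(−0.425×3.1) = 0.2678; e^(−0.425×4.9) = 0.1246
⟨φ⟩ = 0.61 × (0.2678 − 0.1246) / (0.425 × 1.8) = 0.61 × 0.1872 = 0.1142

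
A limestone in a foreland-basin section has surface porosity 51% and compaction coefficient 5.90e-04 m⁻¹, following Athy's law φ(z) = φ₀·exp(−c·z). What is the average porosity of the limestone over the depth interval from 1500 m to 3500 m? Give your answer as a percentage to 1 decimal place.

Working in km (1 km = 1000 m; c in km⁻¹ = c in m⁻¹ × 1000):
⟨φ⟩ = (1/(z₂−z₁)) ∫ φ₀ e^(−cz) dz = φ₀·(e^(−c·z₁) − e^(−c·z₂)) / (c·(z₂−z₁))
e^(−0.59×1.5) = 0.4127; e^(−0.59×3.5) = 0.1268
⟨φ⟩ = 0.51 × (0.4127 − 0.1268) / (0.59 × 2) = 0.51 × 0.2423 = 0.1236

12.4%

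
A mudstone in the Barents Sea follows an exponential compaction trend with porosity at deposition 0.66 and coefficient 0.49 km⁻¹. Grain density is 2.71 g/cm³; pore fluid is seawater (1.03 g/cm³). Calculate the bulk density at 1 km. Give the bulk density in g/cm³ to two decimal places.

Porosity at depth: phi = 0.66·exp(−0.49×1) = 0.66×0.6126 = 0.4043
Bulk density: ρ_b = (1−phi)ρ_g + phi·ρ_f = 0.5957×2.71 + 0.4043×1.03
       = 1.614 + 0.416 = 2.031 g/cm³

2.03 g/cm³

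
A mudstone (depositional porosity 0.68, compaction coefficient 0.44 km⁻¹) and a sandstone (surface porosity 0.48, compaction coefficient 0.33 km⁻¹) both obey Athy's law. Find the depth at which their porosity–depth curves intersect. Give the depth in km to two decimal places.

Set phi₀ₐ e^(−βₐZ) = phi₀ᵦ e^(−βᵦZ) ⇒ ln(phi₀ₐ/phi₀ᵦ) = (βₐ − βᵦ)·Z
Z = ln(0.68/0.48) / (0.44 − 0.33) = 0.3483 / 0.11 = 3.166 km

3.17 km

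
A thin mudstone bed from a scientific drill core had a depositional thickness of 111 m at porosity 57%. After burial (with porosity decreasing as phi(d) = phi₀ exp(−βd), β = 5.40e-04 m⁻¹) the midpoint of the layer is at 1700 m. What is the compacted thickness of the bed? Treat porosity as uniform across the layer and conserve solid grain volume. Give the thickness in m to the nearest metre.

Working in km (1 km = 1000 m; β in km⁻¹ = β in m⁻¹ × 1000):
Porosity at 1.7 km: phi = 0.57·exp(−0.54×1.7) = 0.2276
Solid-volume conservation: h(1−phi) = h₀(1−phi₀) ⇒ h = h₀·(1−phi₀)/(1−phi)
h = 0.111 × (1 − 0.57)/(1 − 0.2276) = 0.111 × 0.5567 = 0.0618 km

62 m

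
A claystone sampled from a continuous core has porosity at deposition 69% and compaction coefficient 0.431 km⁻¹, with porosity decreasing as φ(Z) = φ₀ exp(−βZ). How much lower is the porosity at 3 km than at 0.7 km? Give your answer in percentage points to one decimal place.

φ(0.7) = 0.69·e^(−0.431×0.7) = 0.5103
φ(3) = 0.69·e^(−0.431×3) = 0.1894
Δφ = 0.5103 − 0.1894 = 0.3209

32.1 percentage points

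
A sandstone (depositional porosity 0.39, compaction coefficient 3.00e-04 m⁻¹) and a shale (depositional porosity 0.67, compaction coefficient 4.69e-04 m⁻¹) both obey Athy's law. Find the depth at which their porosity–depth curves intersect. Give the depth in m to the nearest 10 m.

3200 m

Working in km (1 km = 1000 m; β in km⁻¹ = β in m⁻¹ × 1000):
Set phi₀ₐ e^(−βₐd) = phi₀ᵦ e^(−βᵦd) ⇒ ln(phi₀ₐ/phi₀ᵦ) = (βₐ − βᵦ)·d
d = ln(0.39/0.67) / (0.3 − 0.469) = -0.5411 / -0.169 = 3.202 km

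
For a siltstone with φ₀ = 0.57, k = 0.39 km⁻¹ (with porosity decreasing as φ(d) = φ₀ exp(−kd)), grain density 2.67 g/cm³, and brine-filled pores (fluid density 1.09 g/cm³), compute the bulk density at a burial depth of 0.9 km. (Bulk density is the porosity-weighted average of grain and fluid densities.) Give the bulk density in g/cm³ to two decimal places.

Porosity at depth: φ = 0.57·exp(−0.39×0.9) = 0.57×0.7040 = 0.4013
Bulk density: ρ_b = (1−φ)ρ_g + φ·ρ_f = 0.5987×2.67 + 0.4013×1.09
       = 1.599 + 0.437 = 2.036 g/cm³

2.04 g/cm³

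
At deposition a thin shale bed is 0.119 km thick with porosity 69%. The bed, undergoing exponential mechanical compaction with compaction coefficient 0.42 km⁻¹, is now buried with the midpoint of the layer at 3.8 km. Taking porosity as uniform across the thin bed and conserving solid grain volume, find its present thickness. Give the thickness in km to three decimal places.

0.043 km

Porosity at 3.8 km: phi = 0.69·exp(−0.42×3.8) = 0.1399
Solid-volume conservation: h(1−phi) = h₀(1−phi₀) ⇒ h = h₀·(1−phi₀)/(1−phi)
h = 0.119 × (1 − 0.69)/(1 − 0.1399) = 0.119 × 0.3604 = 0.0429 km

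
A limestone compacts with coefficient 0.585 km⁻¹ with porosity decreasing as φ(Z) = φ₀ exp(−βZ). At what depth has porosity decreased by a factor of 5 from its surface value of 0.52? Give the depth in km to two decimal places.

2.75 km

φ/φ₀ = 1/5 ⇒ exp(−β·Z) = 1/5 ⇒ Z = ln(5) / β
Z = 1.6094 / 0.585 = 2.751 km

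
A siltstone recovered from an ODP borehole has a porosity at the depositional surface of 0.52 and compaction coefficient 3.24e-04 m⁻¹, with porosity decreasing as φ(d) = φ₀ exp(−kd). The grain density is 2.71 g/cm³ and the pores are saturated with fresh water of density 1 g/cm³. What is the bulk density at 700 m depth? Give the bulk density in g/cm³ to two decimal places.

2.00 g/cm³

Working in km (1 km = 1000 m; k in km⁻¹ = k in m⁻¹ × 1000):
Porosity at depth: φ = 0.52·exp(−0.324×0.7) = 0.52×0.7971 = 0.4145
Bulk density: ρ_b = (1−φ)ρ_g + φ·ρ_f = 0.5855×2.71 + 0.4145×1
       = 1.587 + 0.414 = 2.001 g/cm³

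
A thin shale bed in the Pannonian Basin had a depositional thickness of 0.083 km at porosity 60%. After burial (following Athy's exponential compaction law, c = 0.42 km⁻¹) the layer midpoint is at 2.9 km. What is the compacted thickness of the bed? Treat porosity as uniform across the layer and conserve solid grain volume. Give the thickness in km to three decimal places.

0.040 km

Porosity at 2.9 km: φ = 0.6·exp(−0.42×2.9) = 0.1775
Solid-volume conservation: h(1−φ) = h₀(1−φ₀) ⇒ h = h₀·(1−φ₀)/(1−φ)
h = 0.083 × (1 − 0.6)/(1 − 0.1775) = 0.083 × 0.4863 = 0.0404 km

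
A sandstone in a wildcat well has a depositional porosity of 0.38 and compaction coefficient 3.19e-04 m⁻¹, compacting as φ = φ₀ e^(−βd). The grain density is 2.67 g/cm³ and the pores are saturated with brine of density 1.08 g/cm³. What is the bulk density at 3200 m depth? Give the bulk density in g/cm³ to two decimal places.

2.45 g/cm³

Working in km (1 km = 1000 m; β in km⁻¹ = β in m⁻¹ × 1000):
Porosity at depth: φ = 0.38·exp(−0.319×3.2) = 0.38×0.3603 = 0.1369
Bulk density: ρ_b = (1−φ)ρ_g + φ·ρ_f = 0.8631×2.67 + 0.1369×1.08
       = 2.304 + 0.148 = 2.452 g/cm³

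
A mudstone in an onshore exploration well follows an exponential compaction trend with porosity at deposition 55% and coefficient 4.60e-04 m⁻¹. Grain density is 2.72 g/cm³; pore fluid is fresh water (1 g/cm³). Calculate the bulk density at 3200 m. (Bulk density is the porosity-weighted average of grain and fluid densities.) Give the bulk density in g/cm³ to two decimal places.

2.50 g/cm³

Working in km (1 km = 1000 m; β in km⁻¹ = β in m⁻¹ × 1000):
Porosity at depth: φ = 0.55·exp(−0.46×3.2) = 0.55×0.2295 = 0.1262
Bulk density: ρ_b = (1−φ)ρ_g + φ·ρ_f = 0.8738×2.72 + 0.1262×1
       = 2.377 + 0.126 = 2.503 g/cm³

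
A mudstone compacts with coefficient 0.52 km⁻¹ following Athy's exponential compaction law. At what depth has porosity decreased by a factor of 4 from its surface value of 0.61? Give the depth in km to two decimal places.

2.67 km

phi/phi₀ = 1/4 ⇒ exp(−k·Z) = 1/4 ⇒ Z = ln(4) / k
Z = 1.3863 / 0.52 = 2.666 km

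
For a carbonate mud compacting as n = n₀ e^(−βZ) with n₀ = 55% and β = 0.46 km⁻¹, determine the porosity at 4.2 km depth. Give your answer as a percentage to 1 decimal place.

n = n₀·exp(−β·Z) = 0.55 × exp(−0.46 × 4.2) = 0.55 × exp(−1.932)
  = 0.55 × 0.1449 = 0.0797

8.0%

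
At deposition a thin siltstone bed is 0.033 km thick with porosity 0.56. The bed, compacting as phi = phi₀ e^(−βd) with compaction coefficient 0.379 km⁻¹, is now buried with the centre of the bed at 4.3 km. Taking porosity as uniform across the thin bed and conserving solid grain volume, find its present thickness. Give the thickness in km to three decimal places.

Porosity at 4.3 km: phi = 0.56·exp(−0.379×4.3) = 0.1098
Solid-volume conservation: h(1−phi) = h₀(1−phi₀) ⇒ h = h₀·(1−phi₀)/(1−phi)
h = 0.033 × (1 − 0.56)/(1 − 0.1098) = 0.033 × 0.4942 = 0.0163 km

0.016 km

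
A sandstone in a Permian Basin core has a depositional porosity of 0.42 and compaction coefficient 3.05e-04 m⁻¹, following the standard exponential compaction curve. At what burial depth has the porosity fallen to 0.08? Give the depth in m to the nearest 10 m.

5440 m

Working in km (1 km = 1000 m; c in km⁻¹ = c in m⁻¹ × 1000):
Invert Athy's law: z = ln(phi₀/phi) / c
z = ln(0.42/0.08) / 0.305 = ln(5.25) / 0.305 = 1.6582 / 0.305 = 5.437 km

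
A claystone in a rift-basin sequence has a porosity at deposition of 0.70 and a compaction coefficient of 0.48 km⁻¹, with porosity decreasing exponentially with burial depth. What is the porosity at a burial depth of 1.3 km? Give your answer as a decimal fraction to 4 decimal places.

φ = φ₀·exp(−c·z) = 0.7 × exp(−0.48 × 1.3) = 0.7 × exp(−0.624)
  = 0.7 × 0.5358 = 0.3751

0.3751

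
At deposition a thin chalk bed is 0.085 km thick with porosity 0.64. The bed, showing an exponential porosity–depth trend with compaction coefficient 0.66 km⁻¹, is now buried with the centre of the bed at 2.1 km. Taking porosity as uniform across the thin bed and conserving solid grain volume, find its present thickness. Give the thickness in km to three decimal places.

0.036 km

Porosity at 2.1 km: φ = 0.64·exp(−0.66×2.1) = 0.1600
Solid-volume conservation: h(1−φ) = h₀(1−φ₀) ⇒ h = h₀·(1−φ₀)/(1−φ)
h = 0.085 × (1 − 0.64)/(1 − 0.1600) = 0.085 × 0.4286 = 0.0364 km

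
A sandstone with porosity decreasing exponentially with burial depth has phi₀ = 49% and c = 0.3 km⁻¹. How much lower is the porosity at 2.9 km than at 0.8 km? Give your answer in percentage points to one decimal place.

phi(0.8) = 0.49·e^(−0.3×0.8) = 0.3854
phi(2.9) = 0.49·e^(−0.3×2.9) = 0.2053
Δphi = 0.3854 − 0.2053 = 0.1802

18.0 percentage points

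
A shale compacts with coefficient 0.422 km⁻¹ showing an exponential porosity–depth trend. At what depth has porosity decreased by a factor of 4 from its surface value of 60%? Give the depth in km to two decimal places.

n/n₀ = 1/4 ⇒ exp(−c·z) = 1/4 ⇒ z = ln(4) / c
z = 1.3863 / 0.422 = 3.285 km

3.29 km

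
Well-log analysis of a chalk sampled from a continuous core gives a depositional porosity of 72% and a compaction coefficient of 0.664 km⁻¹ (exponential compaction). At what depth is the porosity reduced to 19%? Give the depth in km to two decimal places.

Invert Athy's law: d = ln(n₀/n) / β
d = ln(0.72/0.19) / 0.664 = ln(3.789) / 0.664 = 1.3322 / 0.664 = 2.006 km

2.01 km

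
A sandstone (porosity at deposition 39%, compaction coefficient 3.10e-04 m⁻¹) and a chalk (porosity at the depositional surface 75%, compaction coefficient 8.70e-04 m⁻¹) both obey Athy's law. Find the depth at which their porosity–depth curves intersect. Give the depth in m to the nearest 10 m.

Working in km (1 km = 1000 m; k in km⁻¹ = k in m⁻¹ × 1000):
Set phi₀ₐ e^(−kₐd) = phi₀ᵦ e^(−kᵦd) ⇒ ln(phi₀ₐ/phi₀ᵦ) = (kₐ − kᵦ)·d
d = ln(0.39/0.75) / (0.31 − 0.87) = -0.6539 / -0.56 = 1.168 km

1170 m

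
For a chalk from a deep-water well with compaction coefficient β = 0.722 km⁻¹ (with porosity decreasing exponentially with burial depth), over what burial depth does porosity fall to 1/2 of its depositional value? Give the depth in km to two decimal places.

0.96 km

phi/phi₀ = 1/2 ⇒ exp(−β·d) = 1/2 ⇒ d = ln(2) / β
d = 0.6931 / 0.722 = 0.960 km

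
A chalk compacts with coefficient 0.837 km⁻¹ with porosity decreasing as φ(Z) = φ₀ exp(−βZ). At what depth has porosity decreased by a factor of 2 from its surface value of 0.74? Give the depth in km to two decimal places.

0.83 km

φ/φ₀ = 1/2 ⇒ exp(−β·Z) = 1/2 ⇒ Z = ln(2) / β
Z = 0.6931 / 0.837 = 0.828 km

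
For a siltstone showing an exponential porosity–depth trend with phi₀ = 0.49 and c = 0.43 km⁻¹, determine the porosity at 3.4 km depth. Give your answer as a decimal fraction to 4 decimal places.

0.1136

phi = phi₀·exp(−c·z) = 0.49 × exp(−0.43 × 3.4) = 0.49 × exp(−1.462)
  = 0.49 × 0.2318 = 0.1136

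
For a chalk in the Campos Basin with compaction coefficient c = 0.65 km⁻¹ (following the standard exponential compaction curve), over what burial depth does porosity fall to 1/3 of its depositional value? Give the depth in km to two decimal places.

1.69 km

φ/φ₀ = 1/3 ⇒ exp(−c·Z) = 1/3 ⇒ Z = ln(3) / c
Z = 1.0986 / 0.65 = 1.690 km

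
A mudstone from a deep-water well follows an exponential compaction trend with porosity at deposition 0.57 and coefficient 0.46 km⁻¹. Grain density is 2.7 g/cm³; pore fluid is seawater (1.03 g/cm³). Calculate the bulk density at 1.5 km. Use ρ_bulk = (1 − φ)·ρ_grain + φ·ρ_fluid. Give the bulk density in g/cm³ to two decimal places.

2.22 g/cm³

Porosity at depth: φ = 0.57·exp(−0.46×1.5) = 0.57×0.5016 = 0.2859
Bulk density: ρ_b = (1−φ)ρ_g + φ·ρ_f = 0.7141×2.7 + 0.2859×1.03
       = 1.928 + 0.294 = 2.223 g/cm³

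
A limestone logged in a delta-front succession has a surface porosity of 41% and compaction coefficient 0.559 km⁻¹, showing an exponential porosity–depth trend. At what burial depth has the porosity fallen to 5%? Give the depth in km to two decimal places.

Invert Athy's law: Z = ln(φ₀/φ) / c
Z = ln(0.41/0.05) / 0.559 = ln(8.2) / 0.559 = 2.1041 / 0.559 = 3.764 km

3.76 km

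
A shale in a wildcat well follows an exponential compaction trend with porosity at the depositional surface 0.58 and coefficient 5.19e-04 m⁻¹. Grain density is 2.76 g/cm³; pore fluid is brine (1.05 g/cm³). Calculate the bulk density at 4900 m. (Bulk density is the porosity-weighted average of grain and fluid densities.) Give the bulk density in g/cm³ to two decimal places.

2.68 g/cm³

Working in km (1 km = 1000 m; k in km⁻¹ = k in m⁻¹ × 1000):
Porosity at depth: φ = 0.58·exp(−0.519×4.9) = 0.58×0.0786 = 0.0456
Bulk density: ρ_b = (1−φ)ρ_g + φ·ρ_f = 0.9544×2.76 + 0.0456×1.05
       = 2.634 + 0.048 = 2.682 g/cm³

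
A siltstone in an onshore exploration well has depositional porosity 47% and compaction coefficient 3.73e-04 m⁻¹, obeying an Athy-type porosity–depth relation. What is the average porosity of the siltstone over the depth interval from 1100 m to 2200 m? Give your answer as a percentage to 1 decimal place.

25.6%

Working in km (1 km = 1000 m; c in km⁻¹ = c in m⁻¹ × 1000):
⟨φ⟩ = (1/(Z₂−Z₁)) ∫ φ₀ e^(−cZ) dZ = φ₀·(e^(−c·Z₁) − e^(−c·Z₂)) / (c·(Z₂−Z₁))
e^(−0.373×1.1) = 0.6635; e^(−0.373×2.2) = 0.4402
⟨φ⟩ = 0.47 × (0.6635 − 0.4402) / (0.373 × 1.1) = 0.47 × 0.5442 = 0.2558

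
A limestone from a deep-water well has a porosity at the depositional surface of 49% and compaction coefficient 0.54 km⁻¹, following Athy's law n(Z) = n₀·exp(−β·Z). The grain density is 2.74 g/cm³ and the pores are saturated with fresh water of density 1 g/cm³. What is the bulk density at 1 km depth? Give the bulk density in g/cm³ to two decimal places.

2.24 g/cm³

Porosity at depth: n = 0.49·exp(−0.54×1) = 0.49×0.5827 = 0.2855
Bulk density: ρ_b = (1−n)ρ_g + n·ρ_f = 0.7145×2.74 + 0.2855×1
       = 1.958 + 0.286 = 2.243 g/cm³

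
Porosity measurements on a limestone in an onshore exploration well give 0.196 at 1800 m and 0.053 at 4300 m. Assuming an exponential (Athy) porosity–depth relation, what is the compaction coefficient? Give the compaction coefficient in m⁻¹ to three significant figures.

Working in km (1 km = 1000 m; k in km⁻¹ = k in m⁻¹ × 1000):
Athy: φ(Z) = φ₀ e^(−kZ) ⇒ φ₁/φ₂ = e^{k(Z₂−Z₁)} ⇒ k = ln(φ₁/φ₂)/(Z₂−Z₁)
k = ln(0.196/0.053) / (4.3 − 1.8) = ln(3.698) / 2.5 = 1.3078 / 2.5 = 0.5231 km⁻¹

0.000523 m⁻¹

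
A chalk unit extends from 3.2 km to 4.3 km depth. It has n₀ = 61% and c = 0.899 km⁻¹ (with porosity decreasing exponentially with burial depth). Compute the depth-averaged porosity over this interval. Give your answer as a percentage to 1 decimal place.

⟨n⟩ = (1/(d₂−d₁)) ∫ n₀ e^(−cd) dd = n₀·(e^(−c·d₁) − e^(−c·d₂)) / (c·(d₂−d₁))
e^(−0.899×3.2) = 0.0563; e^(−0.899×4.3) = 0.0209
⟨n⟩ = 0.61 × (0.0563 − 0.0209) / (0.899 × 1.1) = 0.61 × 0.0358 = 0.0218

2.2%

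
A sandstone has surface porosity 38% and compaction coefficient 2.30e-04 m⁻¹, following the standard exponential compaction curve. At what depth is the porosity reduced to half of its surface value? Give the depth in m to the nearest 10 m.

Working in km (1 km = 1000 m; β in km⁻¹ = β in m⁻¹ × 1000):
n/n₀ = 1/2 ⇒ exp(−β·z) = 1/2 ⇒ z = ln(2) / β
z = 0.6931 / 0.23 = 3.014 km

3010 m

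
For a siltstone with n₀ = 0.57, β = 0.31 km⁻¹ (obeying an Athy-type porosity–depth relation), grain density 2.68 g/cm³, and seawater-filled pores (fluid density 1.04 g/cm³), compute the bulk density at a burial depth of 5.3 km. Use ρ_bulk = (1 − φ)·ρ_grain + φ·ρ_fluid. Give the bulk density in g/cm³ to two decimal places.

Porosity at depth: n = 0.57·exp(−0.31×5.3) = 0.57×0.1934 = 0.1102
Bulk density: ρ_b = (1−n)ρ_g + n·ρ_f = 0.8898×2.68 + 0.1102×1.04
       = 2.385 + 0.115 = 2.499 g/cm³

2.50 g/cm³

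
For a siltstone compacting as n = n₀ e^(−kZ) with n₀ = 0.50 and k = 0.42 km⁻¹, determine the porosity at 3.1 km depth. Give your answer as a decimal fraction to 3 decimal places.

n = n₀·exp(−k·Z) = 0.5 × exp(−0.42 × 3.1) = 0.5 × exp(−1.302)
  = 0.5 × 0.2720 = 0.1360

0.136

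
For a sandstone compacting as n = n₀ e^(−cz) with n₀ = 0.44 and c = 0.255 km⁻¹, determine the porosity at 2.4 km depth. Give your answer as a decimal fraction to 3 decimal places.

n = n₀·exp(−c·z) = 0.44 × exp(−0.255 × 2.4) = 0.44 × exp(−0.612)
  = 0.44 × 0.5423 = 0.2386

0.239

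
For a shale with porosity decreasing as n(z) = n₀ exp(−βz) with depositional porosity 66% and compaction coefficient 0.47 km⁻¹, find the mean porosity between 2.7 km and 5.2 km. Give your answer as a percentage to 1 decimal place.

10.9%

⟨n⟩ = (1/(z₂−z₁)) ∫ n₀ e^(−βz) dz = n₀·(e^(−β·z₁) − e^(−β·z₂)) / (β·(z₂−z₁))
e^(−0.47×2.7) = 0.2811; e^(−0.47×5.2) = 0.0868
⟨n⟩ = 0.66 × (0.2811 − 0.0868) / (0.47 × 2.5) = 0.66 × 0.1654 = 0.1091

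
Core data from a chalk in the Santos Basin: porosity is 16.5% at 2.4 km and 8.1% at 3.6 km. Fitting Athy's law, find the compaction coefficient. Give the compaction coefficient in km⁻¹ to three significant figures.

0.593 km⁻¹

Athy: n(z) = n₀ e^(−kz) ⇒ n₁/n₂ = e^{k(z₂−z₁)} ⇒ k = ln(n₁/n₂)/(z₂−z₁)
k = ln(0.165/0.081) / (3.6 − 2.4) = ln(2.037) / 1.2 = 0.7115 / 1.2 = 0.5929 km⁻¹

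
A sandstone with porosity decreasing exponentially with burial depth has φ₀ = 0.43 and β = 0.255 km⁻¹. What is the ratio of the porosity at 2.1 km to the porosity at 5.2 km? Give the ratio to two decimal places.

φ(d₁)/φ(d₂) = e^(−β·d₁)/e^(−β·d₂) = e^{β(d₂−d₁)}
= exp(0.255 × 3.1) = exp(0.7905) = 2.2045

2.20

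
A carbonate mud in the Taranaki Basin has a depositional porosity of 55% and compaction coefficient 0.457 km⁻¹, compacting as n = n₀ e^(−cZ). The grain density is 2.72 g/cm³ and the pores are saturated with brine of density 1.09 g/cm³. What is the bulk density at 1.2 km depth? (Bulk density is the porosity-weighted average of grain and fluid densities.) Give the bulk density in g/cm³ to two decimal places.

2.20 g/cm³

Porosity at depth: n = 0.55·exp(−0.457×1.2) = 0.55×0.5779 = 0.3178
Bulk density: ρ_b = (1−n)ρ_g + n·ρ_f = 0.6822×2.72 + 0.3178×1.09
       = 1.856 + 0.346 = 2.202 g/cm³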